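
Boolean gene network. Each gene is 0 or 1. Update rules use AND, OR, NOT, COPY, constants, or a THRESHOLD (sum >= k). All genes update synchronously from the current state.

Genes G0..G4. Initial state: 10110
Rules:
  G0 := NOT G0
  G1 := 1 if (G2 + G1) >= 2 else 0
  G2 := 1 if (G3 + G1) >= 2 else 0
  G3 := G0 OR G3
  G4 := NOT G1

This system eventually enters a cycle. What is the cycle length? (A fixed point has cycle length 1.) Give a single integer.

Step 0: 10110
Step 1: G0=NOT G0=NOT 1=0 G1=(1+0>=2)=0 G2=(1+0>=2)=0 G3=G0|G3=1|1=1 G4=NOT G1=NOT 0=1 -> 00011
Step 2: G0=NOT G0=NOT 0=1 G1=(0+0>=2)=0 G2=(1+0>=2)=0 G3=G0|G3=0|1=1 G4=NOT G1=NOT 0=1 -> 10011
Step 3: G0=NOT G0=NOT 1=0 G1=(0+0>=2)=0 G2=(1+0>=2)=0 G3=G0|G3=1|1=1 G4=NOT G1=NOT 0=1 -> 00011
State from step 3 equals state from step 1 -> cycle length 2

Answer: 2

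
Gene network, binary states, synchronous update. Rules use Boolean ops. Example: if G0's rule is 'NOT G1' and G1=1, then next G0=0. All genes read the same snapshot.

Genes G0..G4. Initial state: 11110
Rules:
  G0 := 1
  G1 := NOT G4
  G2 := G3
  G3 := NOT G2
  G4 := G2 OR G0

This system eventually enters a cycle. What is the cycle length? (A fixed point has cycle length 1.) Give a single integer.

Answer: 4

Derivation:
Step 0: 11110
Step 1: G0=1(const) G1=NOT G4=NOT 0=1 G2=G3=1 G3=NOT G2=NOT 1=0 G4=G2|G0=1|1=1 -> 11101
Step 2: G0=1(const) G1=NOT G4=NOT 1=0 G2=G3=0 G3=NOT G2=NOT 1=0 G4=G2|G0=1|1=1 -> 10001
Step 3: G0=1(const) G1=NOT G4=NOT 1=0 G2=G3=0 G3=NOT G2=NOT 0=1 G4=G2|G0=0|1=1 -> 10011
Step 4: G0=1(const) G1=NOT G4=NOT 1=0 G2=G3=1 G3=NOT G2=NOT 0=1 G4=G2|G0=0|1=1 -> 10111
Step 5: G0=1(const) G1=NOT G4=NOT 1=0 G2=G3=1 G3=NOT G2=NOT 1=0 G4=G2|G0=1|1=1 -> 10101
Step 6: G0=1(const) G1=NOT G4=NOT 1=0 G2=G3=0 G3=NOT G2=NOT 1=0 G4=G2|G0=1|1=1 -> 10001
State from step 6 equals state from step 2 -> cycle length 4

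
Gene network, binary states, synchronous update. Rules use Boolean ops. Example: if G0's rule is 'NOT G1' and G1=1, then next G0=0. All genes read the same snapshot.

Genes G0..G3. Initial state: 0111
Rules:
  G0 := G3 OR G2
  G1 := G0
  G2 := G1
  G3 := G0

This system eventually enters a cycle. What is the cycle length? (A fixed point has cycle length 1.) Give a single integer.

Step 0: 0111
Step 1: G0=G3|G2=1|1=1 G1=G0=0 G2=G1=1 G3=G0=0 -> 1010
Step 2: G0=G3|G2=0|1=1 G1=G0=1 G2=G1=0 G3=G0=1 -> 1101
Step 3: G0=G3|G2=1|0=1 G1=G0=1 G2=G1=1 G3=G0=1 -> 1111
Step 4: G0=G3|G2=1|1=1 G1=G0=1 G2=G1=1 G3=G0=1 -> 1111
State from step 4 equals state from step 3 -> cycle length 1

Answer: 1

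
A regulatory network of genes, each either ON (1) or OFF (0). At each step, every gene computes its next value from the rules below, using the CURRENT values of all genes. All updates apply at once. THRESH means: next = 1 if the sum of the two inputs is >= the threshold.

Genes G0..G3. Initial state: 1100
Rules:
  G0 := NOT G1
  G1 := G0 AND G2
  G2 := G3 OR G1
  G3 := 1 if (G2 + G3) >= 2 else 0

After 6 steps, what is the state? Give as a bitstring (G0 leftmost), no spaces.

Step 1: G0=NOT G1=NOT 1=0 G1=G0&G2=1&0=0 G2=G3|G1=0|1=1 G3=(0+0>=2)=0 -> 0010
Step 2: G0=NOT G1=NOT 0=1 G1=G0&G2=0&1=0 G2=G3|G1=0|0=0 G3=(1+0>=2)=0 -> 1000
Step 3: G0=NOT G1=NOT 0=1 G1=G0&G2=1&0=0 G2=G3|G1=0|0=0 G3=(0+0>=2)=0 -> 1000
Step 4: G0=NOT G1=NOT 0=1 G1=G0&G2=1&0=0 G2=G3|G1=0|0=0 G3=(0+0>=2)=0 -> 1000
Step 5: G0=NOT G1=NOT 0=1 G1=G0&G2=1&0=0 G2=G3|G1=0|0=0 G3=(0+0>=2)=0 -> 1000
Step 6: G0=NOT G1=NOT 0=1 G1=G0&G2=1&0=0 G2=G3|G1=0|0=0 G3=(0+0>=2)=0 -> 1000

1000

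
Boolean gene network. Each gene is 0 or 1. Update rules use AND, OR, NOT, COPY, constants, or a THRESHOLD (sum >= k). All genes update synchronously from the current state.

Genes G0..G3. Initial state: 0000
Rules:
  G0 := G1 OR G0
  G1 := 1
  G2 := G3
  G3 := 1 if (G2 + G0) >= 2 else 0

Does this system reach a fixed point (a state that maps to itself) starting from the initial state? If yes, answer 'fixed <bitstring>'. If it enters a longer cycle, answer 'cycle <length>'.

Answer: fixed 1100

Derivation:
Step 0: 0000
Step 1: G0=G1|G0=0|0=0 G1=1(const) G2=G3=0 G3=(0+0>=2)=0 -> 0100
Step 2: G0=G1|G0=1|0=1 G1=1(const) G2=G3=0 G3=(0+0>=2)=0 -> 1100
Step 3: G0=G1|G0=1|1=1 G1=1(const) G2=G3=0 G3=(0+1>=2)=0 -> 1100
Fixed point reached at step 2: 1100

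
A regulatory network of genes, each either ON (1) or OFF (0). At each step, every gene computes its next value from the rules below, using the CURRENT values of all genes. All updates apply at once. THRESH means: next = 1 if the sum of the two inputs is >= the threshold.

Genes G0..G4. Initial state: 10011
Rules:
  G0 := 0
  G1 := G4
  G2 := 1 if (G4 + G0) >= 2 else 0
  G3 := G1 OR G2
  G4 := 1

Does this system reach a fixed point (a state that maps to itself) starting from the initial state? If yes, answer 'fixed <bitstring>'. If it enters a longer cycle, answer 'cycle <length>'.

Answer: fixed 01011

Derivation:
Step 0: 10011
Step 1: G0=0(const) G1=G4=1 G2=(1+1>=2)=1 G3=G1|G2=0|0=0 G4=1(const) -> 01101
Step 2: G0=0(const) G1=G4=1 G2=(1+0>=2)=0 G3=G1|G2=1|1=1 G4=1(const) -> 01011
Step 3: G0=0(const) G1=G4=1 G2=(1+0>=2)=0 G3=G1|G2=1|0=1 G4=1(const) -> 01011
Fixed point reached at step 2: 01011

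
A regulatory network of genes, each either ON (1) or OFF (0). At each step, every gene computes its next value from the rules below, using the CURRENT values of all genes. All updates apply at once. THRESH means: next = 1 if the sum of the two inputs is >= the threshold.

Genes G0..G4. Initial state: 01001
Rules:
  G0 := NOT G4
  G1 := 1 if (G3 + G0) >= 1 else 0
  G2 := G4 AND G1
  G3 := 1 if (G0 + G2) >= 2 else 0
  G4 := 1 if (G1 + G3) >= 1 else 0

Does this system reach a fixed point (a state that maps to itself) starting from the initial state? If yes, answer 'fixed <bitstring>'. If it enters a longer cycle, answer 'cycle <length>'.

Step 0: 01001
Step 1: G0=NOT G4=NOT 1=0 G1=(0+0>=1)=0 G2=G4&G1=1&1=1 G3=(0+0>=2)=0 G4=(1+0>=1)=1 -> 00101
Step 2: G0=NOT G4=NOT 1=0 G1=(0+0>=1)=0 G2=G4&G1=1&0=0 G3=(0+1>=2)=0 G4=(0+0>=1)=0 -> 00000
Step 3: G0=NOT G4=NOT 0=1 G1=(0+0>=1)=0 G2=G4&G1=0&0=0 G3=(0+0>=2)=0 G4=(0+0>=1)=0 -> 10000
Step 4: G0=NOT G4=NOT 0=1 G1=(0+1>=1)=1 G2=G4&G1=0&0=0 G3=(1+0>=2)=0 G4=(0+0>=1)=0 -> 11000
Step 5: G0=NOT G4=NOT 0=1 G1=(0+1>=1)=1 G2=G4&G1=0&1=0 G3=(1+0>=2)=0 G4=(1+0>=1)=1 -> 11001
Step 6: G0=NOT G4=NOT 1=0 G1=(0+1>=1)=1 G2=G4&G1=1&1=1 G3=(1+0>=2)=0 G4=(1+0>=1)=1 -> 01101
Step 7: G0=NOT G4=NOT 1=0 G1=(0+0>=1)=0 G2=G4&G1=1&1=1 G3=(0+1>=2)=0 G4=(1+0>=1)=1 -> 00101
Cycle of length 6 starting at step 1 -> no fixed point

Answer: cycle 6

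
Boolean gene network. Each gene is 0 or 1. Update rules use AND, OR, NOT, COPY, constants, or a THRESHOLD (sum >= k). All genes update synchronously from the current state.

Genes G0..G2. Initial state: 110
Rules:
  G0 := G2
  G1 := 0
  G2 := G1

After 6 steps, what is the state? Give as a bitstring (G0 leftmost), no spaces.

Step 1: G0=G2=0 G1=0(const) G2=G1=1 -> 001
Step 2: G0=G2=1 G1=0(const) G2=G1=0 -> 100
Step 3: G0=G2=0 G1=0(const) G2=G1=0 -> 000
Step 4: G0=G2=0 G1=0(const) G2=G1=0 -> 000
Step 5: G0=G2=0 G1=0(const) G2=G1=0 -> 000
Step 6: G0=G2=0 G1=0(const) G2=G1=0 -> 000

000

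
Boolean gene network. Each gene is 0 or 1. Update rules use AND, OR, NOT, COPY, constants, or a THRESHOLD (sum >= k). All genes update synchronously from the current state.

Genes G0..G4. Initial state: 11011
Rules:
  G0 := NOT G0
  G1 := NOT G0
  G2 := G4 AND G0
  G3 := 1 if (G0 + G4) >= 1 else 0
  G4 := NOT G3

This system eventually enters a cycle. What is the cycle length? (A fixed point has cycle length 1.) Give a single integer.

Answer: 4

Derivation:
Step 0: 11011
Step 1: G0=NOT G0=NOT 1=0 G1=NOT G0=NOT 1=0 G2=G4&G0=1&1=1 G3=(1+1>=1)=1 G4=NOT G3=NOT 1=0 -> 00110
Step 2: G0=NOT G0=NOT 0=1 G1=NOT G0=NOT 0=1 G2=G4&G0=0&0=0 G3=(0+0>=1)=0 G4=NOT G3=NOT 1=0 -> 11000
Step 3: G0=NOT G0=NOT 1=0 G1=NOT G0=NOT 1=0 G2=G4&G0=0&1=0 G3=(1+0>=1)=1 G4=NOT G3=NOT 0=1 -> 00011
Step 4: G0=NOT G0=NOT 0=1 G1=NOT G0=NOT 0=1 G2=G4&G0=1&0=0 G3=(0+1>=1)=1 G4=NOT G3=NOT 1=0 -> 11010
Step 5: G0=NOT G0=NOT 1=0 G1=NOT G0=NOT 1=0 G2=G4&G0=0&1=0 G3=(1+0>=1)=1 G4=NOT G3=NOT 1=0 -> 00010
Step 6: G0=NOT G0=NOT 0=1 G1=NOT G0=NOT 0=1 G2=G4&G0=0&0=0 G3=(0+0>=1)=0 G4=NOT G3=NOT 1=0 -> 11000
State from step 6 equals state from step 2 -> cycle length 4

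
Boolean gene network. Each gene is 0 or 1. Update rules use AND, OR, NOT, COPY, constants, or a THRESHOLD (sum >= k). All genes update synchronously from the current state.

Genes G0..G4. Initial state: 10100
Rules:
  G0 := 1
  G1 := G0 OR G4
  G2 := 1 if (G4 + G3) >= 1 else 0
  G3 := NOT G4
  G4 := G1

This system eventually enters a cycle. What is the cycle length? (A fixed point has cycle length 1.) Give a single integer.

Step 0: 10100
Step 1: G0=1(const) G1=G0|G4=1|0=1 G2=(0+0>=1)=0 G3=NOT G4=NOT 0=1 G4=G1=0 -> 11010
Step 2: G0=1(const) G1=G0|G4=1|0=1 G2=(0+1>=1)=1 G3=NOT G4=NOT 0=1 G4=G1=1 -> 11111
Step 3: G0=1(const) G1=G0|G4=1|1=1 G2=(1+1>=1)=1 G3=NOT G4=NOT 1=0 G4=G1=1 -> 11101
Step 4: G0=1(const) G1=G0|G4=1|1=1 G2=(1+0>=1)=1 G3=NOT G4=NOT 1=0 G4=G1=1 -> 11101
State from step 4 equals state from step 3 -> cycle length 1

Answer: 1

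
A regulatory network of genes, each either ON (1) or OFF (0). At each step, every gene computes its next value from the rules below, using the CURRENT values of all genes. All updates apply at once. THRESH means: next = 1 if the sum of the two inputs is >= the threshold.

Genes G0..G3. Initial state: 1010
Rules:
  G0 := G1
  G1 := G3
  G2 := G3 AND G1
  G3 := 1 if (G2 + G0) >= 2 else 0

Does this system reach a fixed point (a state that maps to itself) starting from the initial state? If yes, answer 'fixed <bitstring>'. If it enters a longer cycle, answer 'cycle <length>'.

Step 0: 1010
Step 1: G0=G1=0 G1=G3=0 G2=G3&G1=0&0=0 G3=(1+1>=2)=1 -> 0001
Step 2: G0=G1=0 G1=G3=1 G2=G3&G1=1&0=0 G3=(0+0>=2)=0 -> 0100
Step 3: G0=G1=1 G1=G3=0 G2=G3&G1=0&1=0 G3=(0+0>=2)=0 -> 1000
Step 4: G0=G1=0 G1=G3=0 G2=G3&G1=0&0=0 G3=(0+1>=2)=0 -> 0000
Step 5: G0=G1=0 G1=G3=0 G2=G3&G1=0&0=0 G3=(0+0>=2)=0 -> 0000
Fixed point reached at step 4: 0000

Answer: fixed 0000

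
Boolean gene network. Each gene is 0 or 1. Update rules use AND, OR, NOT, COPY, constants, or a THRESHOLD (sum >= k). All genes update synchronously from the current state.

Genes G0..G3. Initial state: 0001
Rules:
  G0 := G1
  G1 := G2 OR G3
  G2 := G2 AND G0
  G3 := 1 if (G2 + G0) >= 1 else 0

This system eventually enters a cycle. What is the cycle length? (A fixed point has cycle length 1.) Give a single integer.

Answer: 3

Derivation:
Step 0: 0001
Step 1: G0=G1=0 G1=G2|G3=0|1=1 G2=G2&G0=0&0=0 G3=(0+0>=1)=0 -> 0100
Step 2: G0=G1=1 G1=G2|G3=0|0=0 G2=G2&G0=0&0=0 G3=(0+0>=1)=0 -> 1000
Step 3: G0=G1=0 G1=G2|G3=0|0=0 G2=G2&G0=0&1=0 G3=(0+1>=1)=1 -> 0001
State from step 3 equals state from step 0 -> cycle length 3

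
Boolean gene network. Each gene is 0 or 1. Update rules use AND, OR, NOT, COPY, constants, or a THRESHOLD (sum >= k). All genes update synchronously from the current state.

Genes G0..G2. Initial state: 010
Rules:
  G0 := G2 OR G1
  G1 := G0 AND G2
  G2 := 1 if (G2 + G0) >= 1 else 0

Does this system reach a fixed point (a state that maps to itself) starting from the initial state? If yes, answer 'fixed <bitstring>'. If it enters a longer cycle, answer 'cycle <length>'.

Answer: fixed 111

Derivation:
Step 0: 010
Step 1: G0=G2|G1=0|1=1 G1=G0&G2=0&0=0 G2=(0+0>=1)=0 -> 100
Step 2: G0=G2|G1=0|0=0 G1=G0&G2=1&0=0 G2=(0+1>=1)=1 -> 001
Step 3: G0=G2|G1=1|0=1 G1=G0&G2=0&1=0 G2=(1+0>=1)=1 -> 101
Step 4: G0=G2|G1=1|0=1 G1=G0&G2=1&1=1 G2=(1+1>=1)=1 -> 111
Step 5: G0=G2|G1=1|1=1 G1=G0&G2=1&1=1 G2=(1+1>=1)=1 -> 111
Fixed point reached at step 4: 111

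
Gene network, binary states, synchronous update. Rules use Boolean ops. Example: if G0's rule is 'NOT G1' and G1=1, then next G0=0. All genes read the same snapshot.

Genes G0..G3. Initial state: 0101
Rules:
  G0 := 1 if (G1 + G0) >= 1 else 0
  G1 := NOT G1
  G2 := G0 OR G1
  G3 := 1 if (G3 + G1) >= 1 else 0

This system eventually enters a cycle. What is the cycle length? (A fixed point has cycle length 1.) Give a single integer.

Answer: 2

Derivation:
Step 0: 0101
Step 1: G0=(1+0>=1)=1 G1=NOT G1=NOT 1=0 G2=G0|G1=0|1=1 G3=(1+1>=1)=1 -> 1011
Step 2: G0=(0+1>=1)=1 G1=NOT G1=NOT 0=1 G2=G0|G1=1|0=1 G3=(1+0>=1)=1 -> 1111
Step 3: G0=(1+1>=1)=1 G1=NOT G1=NOT 1=0 G2=G0|G1=1|1=1 G3=(1+1>=1)=1 -> 1011
State from step 3 equals state from step 1 -> cycle length 2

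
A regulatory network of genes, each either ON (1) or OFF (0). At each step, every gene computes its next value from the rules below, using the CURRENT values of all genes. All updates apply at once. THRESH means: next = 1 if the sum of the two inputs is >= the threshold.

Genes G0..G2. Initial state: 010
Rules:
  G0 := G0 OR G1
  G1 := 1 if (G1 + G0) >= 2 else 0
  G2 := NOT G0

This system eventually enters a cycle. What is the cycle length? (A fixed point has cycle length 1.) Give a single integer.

Step 0: 010
Step 1: G0=G0|G1=0|1=1 G1=(1+0>=2)=0 G2=NOT G0=NOT 0=1 -> 101
Step 2: G0=G0|G1=1|0=1 G1=(0+1>=2)=0 G2=NOT G0=NOT 1=0 -> 100
Step 3: G0=G0|G1=1|0=1 G1=(0+1>=2)=0 G2=NOT G0=NOT 1=0 -> 100
State from step 3 equals state from step 2 -> cycle length 1

Answer: 1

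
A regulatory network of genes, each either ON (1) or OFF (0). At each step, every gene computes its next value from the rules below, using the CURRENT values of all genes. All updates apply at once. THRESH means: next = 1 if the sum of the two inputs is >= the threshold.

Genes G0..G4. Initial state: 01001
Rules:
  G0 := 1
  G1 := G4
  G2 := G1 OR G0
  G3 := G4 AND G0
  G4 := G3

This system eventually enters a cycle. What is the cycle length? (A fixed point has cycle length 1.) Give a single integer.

Step 0: 01001
Step 1: G0=1(const) G1=G4=1 G2=G1|G0=1|0=1 G3=G4&G0=1&0=0 G4=G3=0 -> 11100
Step 2: G0=1(const) G1=G4=0 G2=G1|G0=1|1=1 G3=G4&G0=0&1=0 G4=G3=0 -> 10100
Step 3: G0=1(const) G1=G4=0 G2=G1|G0=0|1=1 G3=G4&G0=0&1=0 G4=G3=0 -> 10100
State from step 3 equals state from step 2 -> cycle length 1

Answer: 1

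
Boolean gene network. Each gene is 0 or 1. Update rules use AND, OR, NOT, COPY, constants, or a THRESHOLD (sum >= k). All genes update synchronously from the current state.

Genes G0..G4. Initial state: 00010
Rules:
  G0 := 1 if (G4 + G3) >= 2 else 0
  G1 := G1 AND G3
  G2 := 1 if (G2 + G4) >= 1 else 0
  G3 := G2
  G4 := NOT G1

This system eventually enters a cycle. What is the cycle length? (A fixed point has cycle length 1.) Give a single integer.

Answer: 1

Derivation:
Step 0: 00010
Step 1: G0=(0+1>=2)=0 G1=G1&G3=0&1=0 G2=(0+0>=1)=0 G3=G2=0 G4=NOT G1=NOT 0=1 -> 00001
Step 2: G0=(1+0>=2)=0 G1=G1&G3=0&0=0 G2=(0+1>=1)=1 G3=G2=0 G4=NOT G1=NOT 0=1 -> 00101
Step 3: G0=(1+0>=2)=0 G1=G1&G3=0&0=0 G2=(1+1>=1)=1 G3=G2=1 G4=NOT G1=NOT 0=1 -> 00111
Step 4: G0=(1+1>=2)=1 G1=G1&G3=0&1=0 G2=(1+1>=1)=1 G3=G2=1 G4=NOT G1=NOT 0=1 -> 10111
Step 5: G0=(1+1>=2)=1 G1=G1&G3=0&1=0 G2=(1+1>=1)=1 G3=G2=1 G4=NOT G1=NOT 0=1 -> 10111
State from step 5 equals state from step 4 -> cycle length 1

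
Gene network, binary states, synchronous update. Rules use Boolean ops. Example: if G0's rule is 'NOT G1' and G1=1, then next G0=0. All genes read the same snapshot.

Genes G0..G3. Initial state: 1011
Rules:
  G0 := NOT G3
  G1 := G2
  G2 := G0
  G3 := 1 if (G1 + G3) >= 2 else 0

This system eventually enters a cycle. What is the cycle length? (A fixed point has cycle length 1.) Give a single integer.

Answer: 1

Derivation:
Step 0: 1011
Step 1: G0=NOT G3=NOT 1=0 G1=G2=1 G2=G0=1 G3=(0+1>=2)=0 -> 0110
Step 2: G0=NOT G3=NOT 0=1 G1=G2=1 G2=G0=0 G3=(1+0>=2)=0 -> 1100
Step 3: G0=NOT G3=NOT 0=1 G1=G2=0 G2=G0=1 G3=(1+0>=2)=0 -> 1010
Step 4: G0=NOT G3=NOT 0=1 G1=G2=1 G2=G0=1 G3=(0+0>=2)=0 -> 1110
Step 5: G0=NOT G3=NOT 0=1 G1=G2=1 G2=G0=1 G3=(1+0>=2)=0 -> 1110
State from step 5 equals state from step 4 -> cycle length 1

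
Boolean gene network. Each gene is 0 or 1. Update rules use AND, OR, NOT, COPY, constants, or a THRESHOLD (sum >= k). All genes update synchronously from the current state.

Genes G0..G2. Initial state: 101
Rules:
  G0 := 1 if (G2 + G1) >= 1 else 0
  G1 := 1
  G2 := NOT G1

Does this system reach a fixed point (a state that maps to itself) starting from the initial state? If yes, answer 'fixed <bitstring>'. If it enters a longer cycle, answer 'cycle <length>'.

Step 0: 101
Step 1: G0=(1+0>=1)=1 G1=1(const) G2=NOT G1=NOT 0=1 -> 111
Step 2: G0=(1+1>=1)=1 G1=1(const) G2=NOT G1=NOT 1=0 -> 110
Step 3: G0=(0+1>=1)=1 G1=1(const) G2=NOT G1=NOT 1=0 -> 110
Fixed point reached at step 2: 110

Answer: fixed 110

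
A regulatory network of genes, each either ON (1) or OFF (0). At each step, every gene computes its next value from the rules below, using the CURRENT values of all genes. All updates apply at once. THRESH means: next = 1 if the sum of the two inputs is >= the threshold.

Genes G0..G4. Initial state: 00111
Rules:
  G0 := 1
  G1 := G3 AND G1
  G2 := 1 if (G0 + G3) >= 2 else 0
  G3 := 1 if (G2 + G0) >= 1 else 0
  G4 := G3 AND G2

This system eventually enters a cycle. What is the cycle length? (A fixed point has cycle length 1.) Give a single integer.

Answer: 1

Derivation:
Step 0: 00111
Step 1: G0=1(const) G1=G3&G1=1&0=0 G2=(0+1>=2)=0 G3=(1+0>=1)=1 G4=G3&G2=1&1=1 -> 10011
Step 2: G0=1(const) G1=G3&G1=1&0=0 G2=(1+1>=2)=1 G3=(0+1>=1)=1 G4=G3&G2=1&0=0 -> 10110
Step 3: G0=1(const) G1=G3&G1=1&0=0 G2=(1+1>=2)=1 G3=(1+1>=1)=1 G4=G3&G2=1&1=1 -> 10111
Step 4: G0=1(const) G1=G3&G1=1&0=0 G2=(1+1>=2)=1 G3=(1+1>=1)=1 G4=G3&G2=1&1=1 -> 10111
State from step 4 equals state from step 3 -> cycle length 1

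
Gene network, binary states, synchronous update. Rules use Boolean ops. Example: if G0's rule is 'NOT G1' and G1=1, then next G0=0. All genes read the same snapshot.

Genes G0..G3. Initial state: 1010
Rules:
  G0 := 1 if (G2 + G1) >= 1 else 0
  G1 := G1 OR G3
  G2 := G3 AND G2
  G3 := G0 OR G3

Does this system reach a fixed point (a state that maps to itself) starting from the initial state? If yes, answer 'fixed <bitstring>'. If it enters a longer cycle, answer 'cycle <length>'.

Step 0: 1010
Step 1: G0=(1+0>=1)=1 G1=G1|G3=0|0=0 G2=G3&G2=0&1=0 G3=G0|G3=1|0=1 -> 1001
Step 2: G0=(0+0>=1)=0 G1=G1|G3=0|1=1 G2=G3&G2=1&0=0 G3=G0|G3=1|1=1 -> 0101
Step 3: G0=(0+1>=1)=1 G1=G1|G3=1|1=1 G2=G3&G2=1&0=0 G3=G0|G3=0|1=1 -> 1101
Step 4: G0=(0+1>=1)=1 G1=G1|G3=1|1=1 G2=G3&G2=1&0=0 G3=G0|G3=1|1=1 -> 1101
Fixed point reached at step 3: 1101

Answer: fixed 1101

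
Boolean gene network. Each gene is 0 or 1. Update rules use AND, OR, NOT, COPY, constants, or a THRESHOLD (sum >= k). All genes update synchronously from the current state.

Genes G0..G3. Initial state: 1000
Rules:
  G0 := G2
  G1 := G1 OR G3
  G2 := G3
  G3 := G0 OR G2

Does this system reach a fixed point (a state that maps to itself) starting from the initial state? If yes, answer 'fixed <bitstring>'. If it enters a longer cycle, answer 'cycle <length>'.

Answer: fixed 1111

Derivation:
Step 0: 1000
Step 1: G0=G2=0 G1=G1|G3=0|0=0 G2=G3=0 G3=G0|G2=1|0=1 -> 0001
Step 2: G0=G2=0 G1=G1|G3=0|1=1 G2=G3=1 G3=G0|G2=0|0=0 -> 0110
Step 3: G0=G2=1 G1=G1|G3=1|0=1 G2=G3=0 G3=G0|G2=0|1=1 -> 1101
Step 4: G0=G2=0 G1=G1|G3=1|1=1 G2=G3=1 G3=G0|G2=1|0=1 -> 0111
Step 5: G0=G2=1 G1=G1|G3=1|1=1 G2=G3=1 G3=G0|G2=0|1=1 -> 1111
Step 6: G0=G2=1 G1=G1|G3=1|1=1 G2=G3=1 G3=G0|G2=1|1=1 -> 1111
Fixed point reached at step 5: 1111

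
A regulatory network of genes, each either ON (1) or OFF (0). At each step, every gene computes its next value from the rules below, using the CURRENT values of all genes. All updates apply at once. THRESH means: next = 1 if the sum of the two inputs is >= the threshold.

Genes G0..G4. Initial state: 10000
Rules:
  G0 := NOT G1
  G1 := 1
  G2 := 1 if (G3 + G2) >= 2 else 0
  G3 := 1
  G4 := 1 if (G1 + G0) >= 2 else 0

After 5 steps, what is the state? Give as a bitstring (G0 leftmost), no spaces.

Step 1: G0=NOT G1=NOT 0=1 G1=1(const) G2=(0+0>=2)=0 G3=1(const) G4=(0+1>=2)=0 -> 11010
Step 2: G0=NOT G1=NOT 1=0 G1=1(const) G2=(1+0>=2)=0 G3=1(const) G4=(1+1>=2)=1 -> 01011
Step 3: G0=NOT G1=NOT 1=0 G1=1(const) G2=(1+0>=2)=0 G3=1(const) G4=(1+0>=2)=0 -> 01010
Step 4: G0=NOT G1=NOT 1=0 G1=1(const) G2=(1+0>=2)=0 G3=1(const) G4=(1+0>=2)=0 -> 01010
Step 5: G0=NOT G1=NOT 1=0 G1=1(const) G2=(1+0>=2)=0 G3=1(const) G4=(1+0>=2)=0 -> 01010

01010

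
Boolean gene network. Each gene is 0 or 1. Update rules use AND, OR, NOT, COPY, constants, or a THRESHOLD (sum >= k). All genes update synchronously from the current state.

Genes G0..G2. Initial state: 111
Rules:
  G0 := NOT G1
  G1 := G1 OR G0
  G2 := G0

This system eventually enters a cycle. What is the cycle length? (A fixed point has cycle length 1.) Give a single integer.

Answer: 1

Derivation:
Step 0: 111
Step 1: G0=NOT G1=NOT 1=0 G1=G1|G0=1|1=1 G2=G0=1 -> 011
Step 2: G0=NOT G1=NOT 1=0 G1=G1|G0=1|0=1 G2=G0=0 -> 010
Step 3: G0=NOT G1=NOT 1=0 G1=G1|G0=1|0=1 G2=G0=0 -> 010
State from step 3 equals state from step 2 -> cycle length 1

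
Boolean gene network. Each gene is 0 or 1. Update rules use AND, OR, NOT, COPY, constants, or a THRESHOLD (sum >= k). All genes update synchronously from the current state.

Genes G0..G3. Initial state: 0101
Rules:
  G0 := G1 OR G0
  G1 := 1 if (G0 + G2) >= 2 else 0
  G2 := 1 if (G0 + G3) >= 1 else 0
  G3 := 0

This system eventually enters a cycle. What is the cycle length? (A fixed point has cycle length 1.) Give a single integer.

Answer: 1

Derivation:
Step 0: 0101
Step 1: G0=G1|G0=1|0=1 G1=(0+0>=2)=0 G2=(0+1>=1)=1 G3=0(const) -> 1010
Step 2: G0=G1|G0=0|1=1 G1=(1+1>=2)=1 G2=(1+0>=1)=1 G3=0(const) -> 1110
Step 3: G0=G1|G0=1|1=1 G1=(1+1>=2)=1 G2=(1+0>=1)=1 G3=0(const) -> 1110
State from step 3 equals state from step 2 -> cycle length 1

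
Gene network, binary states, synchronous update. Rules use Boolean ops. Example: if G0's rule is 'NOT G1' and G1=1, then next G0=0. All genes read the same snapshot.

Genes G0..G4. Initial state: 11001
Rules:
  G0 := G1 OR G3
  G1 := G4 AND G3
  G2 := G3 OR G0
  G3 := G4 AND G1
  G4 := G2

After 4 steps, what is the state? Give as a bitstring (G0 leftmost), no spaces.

Step 1: G0=G1|G3=1|0=1 G1=G4&G3=1&0=0 G2=G3|G0=0|1=1 G3=G4&G1=1&1=1 G4=G2=0 -> 10110
Step 2: G0=G1|G3=0|1=1 G1=G4&G3=0&1=0 G2=G3|G0=1|1=1 G3=G4&G1=0&0=0 G4=G2=1 -> 10101
Step 3: G0=G1|G3=0|0=0 G1=G4&G3=1&0=0 G2=G3|G0=0|1=1 G3=G4&G1=1&0=0 G4=G2=1 -> 00101
Step 4: G0=G1|G3=0|0=0 G1=G4&G3=1&0=0 G2=G3|G0=0|0=0 G3=G4&G1=1&0=0 G4=G2=1 -> 00001

00001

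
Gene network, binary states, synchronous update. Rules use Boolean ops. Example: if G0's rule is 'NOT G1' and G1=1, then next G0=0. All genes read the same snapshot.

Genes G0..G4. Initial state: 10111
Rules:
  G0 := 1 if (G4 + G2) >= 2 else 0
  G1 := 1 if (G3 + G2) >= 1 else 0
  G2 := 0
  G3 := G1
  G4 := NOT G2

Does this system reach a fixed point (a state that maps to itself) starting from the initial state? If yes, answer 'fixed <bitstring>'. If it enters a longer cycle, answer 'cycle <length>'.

Answer: cycle 2

Derivation:
Step 0: 10111
Step 1: G0=(1+1>=2)=1 G1=(1+1>=1)=1 G2=0(const) G3=G1=0 G4=NOT G2=NOT 1=0 -> 11000
Step 2: G0=(0+0>=2)=0 G1=(0+0>=1)=0 G2=0(const) G3=G1=1 G4=NOT G2=NOT 0=1 -> 00011
Step 3: G0=(1+0>=2)=0 G1=(1+0>=1)=1 G2=0(const) G3=G1=0 G4=NOT G2=NOT 0=1 -> 01001
Step 4: G0=(1+0>=2)=0 G1=(0+0>=1)=0 G2=0(const) G3=G1=1 G4=NOT G2=NOT 0=1 -> 00011
Cycle of length 2 starting at step 2 -> no fixed point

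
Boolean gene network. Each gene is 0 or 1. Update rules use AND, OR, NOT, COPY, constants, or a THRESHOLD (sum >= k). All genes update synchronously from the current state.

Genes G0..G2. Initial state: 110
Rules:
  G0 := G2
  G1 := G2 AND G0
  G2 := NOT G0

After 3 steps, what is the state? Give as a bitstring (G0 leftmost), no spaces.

Step 1: G0=G2=0 G1=G2&G0=0&1=0 G2=NOT G0=NOT 1=0 -> 000
Step 2: G0=G2=0 G1=G2&G0=0&0=0 G2=NOT G0=NOT 0=1 -> 001
Step 3: G0=G2=1 G1=G2&G0=1&0=0 G2=NOT G0=NOT 0=1 -> 101

101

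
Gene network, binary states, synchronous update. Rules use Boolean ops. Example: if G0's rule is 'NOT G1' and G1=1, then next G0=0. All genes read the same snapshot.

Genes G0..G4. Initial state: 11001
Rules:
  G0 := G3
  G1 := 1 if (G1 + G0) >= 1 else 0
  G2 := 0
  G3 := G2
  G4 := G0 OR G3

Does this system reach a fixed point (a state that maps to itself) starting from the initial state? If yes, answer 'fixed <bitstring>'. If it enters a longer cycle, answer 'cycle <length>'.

Answer: fixed 01000

Derivation:
Step 0: 11001
Step 1: G0=G3=0 G1=(1+1>=1)=1 G2=0(const) G3=G2=0 G4=G0|G3=1|0=1 -> 01001
Step 2: G0=G3=0 G1=(1+0>=1)=1 G2=0(const) G3=G2=0 G4=G0|G3=0|0=0 -> 01000
Step 3: G0=G3=0 G1=(1+0>=1)=1 G2=0(const) G3=G2=0 G4=G0|G3=0|0=0 -> 01000
Fixed point reached at step 2: 01000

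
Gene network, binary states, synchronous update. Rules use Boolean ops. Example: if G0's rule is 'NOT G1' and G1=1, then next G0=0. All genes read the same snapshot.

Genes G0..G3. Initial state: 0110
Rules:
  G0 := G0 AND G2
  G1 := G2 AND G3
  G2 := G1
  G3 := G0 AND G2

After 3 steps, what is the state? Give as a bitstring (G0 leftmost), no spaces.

Step 1: G0=G0&G2=0&1=0 G1=G2&G3=1&0=0 G2=G1=1 G3=G0&G2=0&1=0 -> 0010
Step 2: G0=G0&G2=0&1=0 G1=G2&G3=1&0=0 G2=G1=0 G3=G0&G2=0&1=0 -> 0000
Step 3: G0=G0&G2=0&0=0 G1=G2&G3=0&0=0 G2=G1=0 G3=G0&G2=0&0=0 -> 0000

0000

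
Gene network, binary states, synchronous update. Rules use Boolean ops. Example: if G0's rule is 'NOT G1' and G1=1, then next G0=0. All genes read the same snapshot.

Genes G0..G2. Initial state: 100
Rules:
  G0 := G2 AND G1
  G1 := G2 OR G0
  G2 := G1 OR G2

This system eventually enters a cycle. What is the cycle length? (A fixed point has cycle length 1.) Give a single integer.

Answer: 1

Derivation:
Step 0: 100
Step 1: G0=G2&G1=0&0=0 G1=G2|G0=0|1=1 G2=G1|G2=0|0=0 -> 010
Step 2: G0=G2&G1=0&1=0 G1=G2|G0=0|0=0 G2=G1|G2=1|0=1 -> 001
Step 3: G0=G2&G1=1&0=0 G1=G2|G0=1|0=1 G2=G1|G2=0|1=1 -> 011
Step 4: G0=G2&G1=1&1=1 G1=G2|G0=1|0=1 G2=G1|G2=1|1=1 -> 111
Step 5: G0=G2&G1=1&1=1 G1=G2|G0=1|1=1 G2=G1|G2=1|1=1 -> 111
State from step 5 equals state from step 4 -> cycle length 1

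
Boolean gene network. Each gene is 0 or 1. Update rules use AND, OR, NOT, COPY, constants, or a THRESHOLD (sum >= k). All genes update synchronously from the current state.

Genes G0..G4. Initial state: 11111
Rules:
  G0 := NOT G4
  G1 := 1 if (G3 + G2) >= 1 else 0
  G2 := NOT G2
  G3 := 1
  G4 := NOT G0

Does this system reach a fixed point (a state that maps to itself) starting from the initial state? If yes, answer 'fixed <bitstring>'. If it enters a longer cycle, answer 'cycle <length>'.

Answer: cycle 2

Derivation:
Step 0: 11111
Step 1: G0=NOT G4=NOT 1=0 G1=(1+1>=1)=1 G2=NOT G2=NOT 1=0 G3=1(const) G4=NOT G0=NOT 1=0 -> 01010
Step 2: G0=NOT G4=NOT 0=1 G1=(1+0>=1)=1 G2=NOT G2=NOT 0=1 G3=1(const) G4=NOT G0=NOT 0=1 -> 11111
Cycle of length 2 starting at step 0 -> no fixed point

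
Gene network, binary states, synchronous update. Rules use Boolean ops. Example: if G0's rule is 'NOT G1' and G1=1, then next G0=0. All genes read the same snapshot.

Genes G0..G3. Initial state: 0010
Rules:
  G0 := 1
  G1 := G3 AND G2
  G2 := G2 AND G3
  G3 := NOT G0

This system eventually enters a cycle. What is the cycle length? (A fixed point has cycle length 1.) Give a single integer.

Step 0: 0010
Step 1: G0=1(const) G1=G3&G2=0&1=0 G2=G2&G3=1&0=0 G3=NOT G0=NOT 0=1 -> 1001
Step 2: G0=1(const) G1=G3&G2=1&0=0 G2=G2&G3=0&1=0 G3=NOT G0=NOT 1=0 -> 1000
Step 3: G0=1(const) G1=G3&G2=0&0=0 G2=G2&G3=0&0=0 G3=NOT G0=NOT 1=0 -> 1000
State from step 3 equals state from step 2 -> cycle length 1

Answer: 1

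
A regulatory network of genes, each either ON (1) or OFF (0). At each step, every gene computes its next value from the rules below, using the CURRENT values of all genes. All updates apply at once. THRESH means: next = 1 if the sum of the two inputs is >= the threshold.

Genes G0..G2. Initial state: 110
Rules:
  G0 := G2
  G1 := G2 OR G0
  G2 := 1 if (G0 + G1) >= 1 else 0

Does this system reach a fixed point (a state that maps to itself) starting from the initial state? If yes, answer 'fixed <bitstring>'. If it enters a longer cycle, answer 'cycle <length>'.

Answer: fixed 111

Derivation:
Step 0: 110
Step 1: G0=G2=0 G1=G2|G0=0|1=1 G2=(1+1>=1)=1 -> 011
Step 2: G0=G2=1 G1=G2|G0=1|0=1 G2=(0+1>=1)=1 -> 111
Step 3: G0=G2=1 G1=G2|G0=1|1=1 G2=(1+1>=1)=1 -> 111
Fixed point reached at step 2: 111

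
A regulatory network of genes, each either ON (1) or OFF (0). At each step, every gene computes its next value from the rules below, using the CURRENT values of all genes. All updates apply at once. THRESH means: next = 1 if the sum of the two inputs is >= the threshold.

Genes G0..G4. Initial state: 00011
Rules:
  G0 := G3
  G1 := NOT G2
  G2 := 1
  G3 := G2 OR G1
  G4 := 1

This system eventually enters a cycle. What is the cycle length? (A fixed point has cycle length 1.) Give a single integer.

Step 0: 00011
Step 1: G0=G3=1 G1=NOT G2=NOT 0=1 G2=1(const) G3=G2|G1=0|0=0 G4=1(const) -> 11101
Step 2: G0=G3=0 G1=NOT G2=NOT 1=0 G2=1(const) G3=G2|G1=1|1=1 G4=1(const) -> 00111
Step 3: G0=G3=1 G1=NOT G2=NOT 1=0 G2=1(const) G3=G2|G1=1|0=1 G4=1(const) -> 10111
Step 4: G0=G3=1 G1=NOT G2=NOT 1=0 G2=1(const) G3=G2|G1=1|0=1 G4=1(const) -> 10111
State from step 4 equals state from step 3 -> cycle length 1

Answer: 1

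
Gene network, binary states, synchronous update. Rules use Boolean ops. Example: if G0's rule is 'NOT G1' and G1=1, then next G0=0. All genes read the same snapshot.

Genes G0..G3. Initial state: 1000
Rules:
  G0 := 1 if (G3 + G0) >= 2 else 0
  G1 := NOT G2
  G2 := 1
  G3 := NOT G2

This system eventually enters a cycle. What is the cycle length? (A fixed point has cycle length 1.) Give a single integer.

Step 0: 1000
Step 1: G0=(0+1>=2)=0 G1=NOT G2=NOT 0=1 G2=1(const) G3=NOT G2=NOT 0=1 -> 0111
Step 2: G0=(1+0>=2)=0 G1=NOT G2=NOT 1=0 G2=1(const) G3=NOT G2=NOT 1=0 -> 0010
Step 3: G0=(0+0>=2)=0 G1=NOT G2=NOT 1=0 G2=1(const) G3=NOT G2=NOT 1=0 -> 0010
State from step 3 equals state from step 2 -> cycle length 1

Answer: 1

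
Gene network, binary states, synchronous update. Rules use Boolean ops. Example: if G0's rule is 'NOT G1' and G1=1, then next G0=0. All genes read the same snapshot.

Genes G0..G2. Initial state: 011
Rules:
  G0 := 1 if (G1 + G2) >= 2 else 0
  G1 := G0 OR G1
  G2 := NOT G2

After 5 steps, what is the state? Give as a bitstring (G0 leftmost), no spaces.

Step 1: G0=(1+1>=2)=1 G1=G0|G1=0|1=1 G2=NOT G2=NOT 1=0 -> 110
Step 2: G0=(1+0>=2)=0 G1=G0|G1=1|1=1 G2=NOT G2=NOT 0=1 -> 011
Step 3: G0=(1+1>=2)=1 G1=G0|G1=0|1=1 G2=NOT G2=NOT 1=0 -> 110
Step 4: G0=(1+0>=2)=0 G1=G0|G1=1|1=1 G2=NOT G2=NOT 0=1 -> 011
Step 5: G0=(1+1>=2)=1 G1=G0|G1=0|1=1 G2=NOT G2=NOT 1=0 -> 110

110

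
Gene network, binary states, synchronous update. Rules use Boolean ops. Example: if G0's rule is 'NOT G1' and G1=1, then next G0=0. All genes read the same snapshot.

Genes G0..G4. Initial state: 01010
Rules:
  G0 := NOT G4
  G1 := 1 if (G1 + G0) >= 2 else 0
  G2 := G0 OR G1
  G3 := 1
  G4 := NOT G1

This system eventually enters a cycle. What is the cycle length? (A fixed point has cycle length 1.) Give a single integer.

Answer: 1

Derivation:
Step 0: 01010
Step 1: G0=NOT G4=NOT 0=1 G1=(1+0>=2)=0 G2=G0|G1=0|1=1 G3=1(const) G4=NOT G1=NOT 1=0 -> 10110
Step 2: G0=NOT G4=NOT 0=1 G1=(0+1>=2)=0 G2=G0|G1=1|0=1 G3=1(const) G4=NOT G1=NOT 0=1 -> 10111
Step 3: G0=NOT G4=NOT 1=0 G1=(0+1>=2)=0 G2=G0|G1=1|0=1 G3=1(const) G4=NOT G1=NOT 0=1 -> 00111
Step 4: G0=NOT G4=NOT 1=0 G1=(0+0>=2)=0 G2=G0|G1=0|0=0 G3=1(const) G4=NOT G1=NOT 0=1 -> 00011
Step 5: G0=NOT G4=NOT 1=0 G1=(0+0>=2)=0 G2=G0|G1=0|0=0 G3=1(const) G4=NOT G1=NOT 0=1 -> 00011
State from step 5 equals state from step 4 -> cycle length 1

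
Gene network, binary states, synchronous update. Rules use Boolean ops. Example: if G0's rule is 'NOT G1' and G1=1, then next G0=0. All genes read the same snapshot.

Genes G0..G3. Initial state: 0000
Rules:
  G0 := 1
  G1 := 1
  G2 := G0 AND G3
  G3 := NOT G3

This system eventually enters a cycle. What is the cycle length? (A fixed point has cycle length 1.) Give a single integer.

Step 0: 0000
Step 1: G0=1(const) G1=1(const) G2=G0&G3=0&0=0 G3=NOT G3=NOT 0=1 -> 1101
Step 2: G0=1(const) G1=1(const) G2=G0&G3=1&1=1 G3=NOT G3=NOT 1=0 -> 1110
Step 3: G0=1(const) G1=1(const) G2=G0&G3=1&0=0 G3=NOT G3=NOT 0=1 -> 1101
State from step 3 equals state from step 1 -> cycle length 2

Answer: 2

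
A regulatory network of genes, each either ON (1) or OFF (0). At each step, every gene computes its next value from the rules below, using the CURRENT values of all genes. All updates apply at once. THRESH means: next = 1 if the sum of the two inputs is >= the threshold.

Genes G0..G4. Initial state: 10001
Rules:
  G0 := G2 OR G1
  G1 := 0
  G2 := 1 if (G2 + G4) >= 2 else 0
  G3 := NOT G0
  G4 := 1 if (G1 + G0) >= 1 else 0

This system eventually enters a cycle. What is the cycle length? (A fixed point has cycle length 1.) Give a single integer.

Answer: 1

Derivation:
Step 0: 10001
Step 1: G0=G2|G1=0|0=0 G1=0(const) G2=(0+1>=2)=0 G3=NOT G0=NOT 1=0 G4=(0+1>=1)=1 -> 00001
Step 2: G0=G2|G1=0|0=0 G1=0(const) G2=(0+1>=2)=0 G3=NOT G0=NOT 0=1 G4=(0+0>=1)=0 -> 00010
Step 3: G0=G2|G1=0|0=0 G1=0(const) G2=(0+0>=2)=0 G3=NOT G0=NOT 0=1 G4=(0+0>=1)=0 -> 00010
State from step 3 equals state from step 2 -> cycle length 1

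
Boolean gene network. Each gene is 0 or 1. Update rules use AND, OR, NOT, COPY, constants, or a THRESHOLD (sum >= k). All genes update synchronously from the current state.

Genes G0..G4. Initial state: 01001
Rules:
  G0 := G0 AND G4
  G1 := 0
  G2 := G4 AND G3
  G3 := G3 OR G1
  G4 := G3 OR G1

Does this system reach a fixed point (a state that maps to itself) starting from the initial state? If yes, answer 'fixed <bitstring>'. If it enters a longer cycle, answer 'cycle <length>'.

Answer: fixed 00111

Derivation:
Step 0: 01001
Step 1: G0=G0&G4=0&1=0 G1=0(const) G2=G4&G3=1&0=0 G3=G3|G1=0|1=1 G4=G3|G1=0|1=1 -> 00011
Step 2: G0=G0&G4=0&1=0 G1=0(const) G2=G4&G3=1&1=1 G3=G3|G1=1|0=1 G4=G3|G1=1|0=1 -> 00111
Step 3: G0=G0&G4=0&1=0 G1=0(const) G2=G4&G3=1&1=1 G3=G3|G1=1|0=1 G4=G3|G1=1|0=1 -> 00111
Fixed point reached at step 2: 00111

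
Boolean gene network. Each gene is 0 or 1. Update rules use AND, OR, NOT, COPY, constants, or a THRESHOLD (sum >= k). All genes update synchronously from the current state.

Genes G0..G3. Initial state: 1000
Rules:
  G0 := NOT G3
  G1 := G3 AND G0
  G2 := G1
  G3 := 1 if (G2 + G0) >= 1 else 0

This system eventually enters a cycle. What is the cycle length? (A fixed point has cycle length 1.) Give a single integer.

Answer: 3

Derivation:
Step 0: 1000
Step 1: G0=NOT G3=NOT 0=1 G1=G3&G0=0&1=0 G2=G1=0 G3=(0+1>=1)=1 -> 1001
Step 2: G0=NOT G3=NOT 1=0 G1=G3&G0=1&1=1 G2=G1=0 G3=(0+1>=1)=1 -> 0101
Step 3: G0=NOT G3=NOT 1=0 G1=G3&G0=1&0=0 G2=G1=1 G3=(0+0>=1)=0 -> 0010
Step 4: G0=NOT G3=NOT 0=1 G1=G3&G0=0&0=0 G2=G1=0 G3=(1+0>=1)=1 -> 1001
State from step 4 equals state from step 1 -> cycle length 3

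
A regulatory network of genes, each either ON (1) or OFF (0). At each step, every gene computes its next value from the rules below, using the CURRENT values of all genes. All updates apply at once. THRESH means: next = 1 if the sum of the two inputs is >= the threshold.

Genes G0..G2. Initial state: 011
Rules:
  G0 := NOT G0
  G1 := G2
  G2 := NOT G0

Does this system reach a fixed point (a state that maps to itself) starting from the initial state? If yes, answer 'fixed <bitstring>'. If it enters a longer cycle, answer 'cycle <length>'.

Answer: cycle 2

Derivation:
Step 0: 011
Step 1: G0=NOT G0=NOT 0=1 G1=G2=1 G2=NOT G0=NOT 0=1 -> 111
Step 2: G0=NOT G0=NOT 1=0 G1=G2=1 G2=NOT G0=NOT 1=0 -> 010
Step 3: G0=NOT G0=NOT 0=1 G1=G2=0 G2=NOT G0=NOT 0=1 -> 101
Step 4: G0=NOT G0=NOT 1=0 G1=G2=1 G2=NOT G0=NOT 1=0 -> 010
Cycle of length 2 starting at step 2 -> no fixed point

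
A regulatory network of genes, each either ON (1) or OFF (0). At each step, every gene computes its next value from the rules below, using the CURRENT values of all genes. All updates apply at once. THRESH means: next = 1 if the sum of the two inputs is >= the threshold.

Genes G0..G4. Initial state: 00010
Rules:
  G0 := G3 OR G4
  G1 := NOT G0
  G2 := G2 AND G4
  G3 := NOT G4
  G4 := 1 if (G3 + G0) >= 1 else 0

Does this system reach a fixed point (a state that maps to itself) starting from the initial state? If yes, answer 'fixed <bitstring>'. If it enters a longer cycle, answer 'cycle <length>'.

Answer: fixed 10001

Derivation:
Step 0: 00010
Step 1: G0=G3|G4=1|0=1 G1=NOT G0=NOT 0=1 G2=G2&G4=0&0=0 G3=NOT G4=NOT 0=1 G4=(1+0>=1)=1 -> 11011
Step 2: G0=G3|G4=1|1=1 G1=NOT G0=NOT 1=0 G2=G2&G4=0&1=0 G3=NOT G4=NOT 1=0 G4=(1+1>=1)=1 -> 10001
Step 3: G0=G3|G4=0|1=1 G1=NOT G0=NOT 1=0 G2=G2&G4=0&1=0 G3=NOT G4=NOT 1=0 G4=(0+1>=1)=1 -> 10001
Fixed point reached at step 2: 10001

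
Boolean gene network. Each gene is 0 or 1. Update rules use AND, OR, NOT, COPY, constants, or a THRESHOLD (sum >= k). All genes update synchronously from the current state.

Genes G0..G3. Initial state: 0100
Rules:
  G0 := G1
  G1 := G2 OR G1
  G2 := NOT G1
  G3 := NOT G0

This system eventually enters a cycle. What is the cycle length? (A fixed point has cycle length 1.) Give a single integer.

Step 0: 0100
Step 1: G0=G1=1 G1=G2|G1=0|1=1 G2=NOT G1=NOT 1=0 G3=NOT G0=NOT 0=1 -> 1101
Step 2: G0=G1=1 G1=G2|G1=0|1=1 G2=NOT G1=NOT 1=0 G3=NOT G0=NOT 1=0 -> 1100
Step 3: G0=G1=1 G1=G2|G1=0|1=1 G2=NOT G1=NOT 1=0 G3=NOT G0=NOT 1=0 -> 1100
State from step 3 equals state from step 2 -> cycle length 1

Answer: 1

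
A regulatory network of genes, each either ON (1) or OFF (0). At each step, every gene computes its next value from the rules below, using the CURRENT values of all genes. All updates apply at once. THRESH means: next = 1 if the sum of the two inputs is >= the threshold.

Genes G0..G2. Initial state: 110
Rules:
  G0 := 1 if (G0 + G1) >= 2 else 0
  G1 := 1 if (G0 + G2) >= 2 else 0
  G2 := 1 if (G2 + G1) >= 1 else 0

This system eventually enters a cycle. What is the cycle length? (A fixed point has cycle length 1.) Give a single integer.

Answer: 1

Derivation:
Step 0: 110
Step 1: G0=(1+1>=2)=1 G1=(1+0>=2)=0 G2=(0+1>=1)=1 -> 101
Step 2: G0=(1+0>=2)=0 G1=(1+1>=2)=1 G2=(1+0>=1)=1 -> 011
Step 3: G0=(0+1>=2)=0 G1=(0+1>=2)=0 G2=(1+1>=1)=1 -> 001
Step 4: G0=(0+0>=2)=0 G1=(0+1>=2)=0 G2=(1+0>=1)=1 -> 001
State from step 4 equals state from step 3 -> cycle length 1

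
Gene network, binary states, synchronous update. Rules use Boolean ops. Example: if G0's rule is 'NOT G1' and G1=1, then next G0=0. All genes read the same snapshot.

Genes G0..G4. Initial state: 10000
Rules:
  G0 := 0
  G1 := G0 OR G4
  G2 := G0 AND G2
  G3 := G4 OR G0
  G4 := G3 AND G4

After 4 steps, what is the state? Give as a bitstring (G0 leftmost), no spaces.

Step 1: G0=0(const) G1=G0|G4=1|0=1 G2=G0&G2=1&0=0 G3=G4|G0=0|1=1 G4=G3&G4=0&0=0 -> 01010
Step 2: G0=0(const) G1=G0|G4=0|0=0 G2=G0&G2=0&0=0 G3=G4|G0=0|0=0 G4=G3&G4=1&0=0 -> 00000
Step 3: G0=0(const) G1=G0|G4=0|0=0 G2=G0&G2=0&0=0 G3=G4|G0=0|0=0 G4=G3&G4=0&0=0 -> 00000
Step 4: G0=0(const) G1=G0|G4=0|0=0 G2=G0&G2=0&0=0 G3=G4|G0=0|0=0 G4=G3&G4=0&0=0 -> 00000

00000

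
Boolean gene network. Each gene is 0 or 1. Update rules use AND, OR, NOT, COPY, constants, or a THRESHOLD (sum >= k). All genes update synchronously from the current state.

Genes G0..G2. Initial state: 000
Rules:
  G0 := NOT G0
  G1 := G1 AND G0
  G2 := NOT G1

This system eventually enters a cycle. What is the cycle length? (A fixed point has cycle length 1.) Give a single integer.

Step 0: 000
Step 1: G0=NOT G0=NOT 0=1 G1=G1&G0=0&0=0 G2=NOT G1=NOT 0=1 -> 101
Step 2: G0=NOT G0=NOT 1=0 G1=G1&G0=0&1=0 G2=NOT G1=NOT 0=1 -> 001
Step 3: G0=NOT G0=NOT 0=1 G1=G1&G0=0&0=0 G2=NOT G1=NOT 0=1 -> 101
State from step 3 equals state from step 1 -> cycle length 2

Answer: 2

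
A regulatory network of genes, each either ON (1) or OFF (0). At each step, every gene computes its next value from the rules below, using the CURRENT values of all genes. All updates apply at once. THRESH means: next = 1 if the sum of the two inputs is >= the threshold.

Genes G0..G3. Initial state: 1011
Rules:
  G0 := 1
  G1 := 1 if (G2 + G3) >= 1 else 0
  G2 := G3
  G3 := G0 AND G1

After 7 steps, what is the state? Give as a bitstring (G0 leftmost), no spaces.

Step 1: G0=1(const) G1=(1+1>=1)=1 G2=G3=1 G3=G0&G1=1&0=0 -> 1110
Step 2: G0=1(const) G1=(1+0>=1)=1 G2=G3=0 G3=G0&G1=1&1=1 -> 1101
Step 3: G0=1(const) G1=(0+1>=1)=1 G2=G3=1 G3=G0&G1=1&1=1 -> 1111
Step 4: G0=1(const) G1=(1+1>=1)=1 G2=G3=1 G3=G0&G1=1&1=1 -> 1111
Step 5: G0=1(const) G1=(1+1>=1)=1 G2=G3=1 G3=G0&G1=1&1=1 -> 1111
Step 6: G0=1(const) G1=(1+1>=1)=1 G2=G3=1 G3=G0&G1=1&1=1 -> 1111
Step 7: G0=1(const) G1=(1+1>=1)=1 G2=G3=1 G3=G0&G1=1&1=1 -> 1111

1111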